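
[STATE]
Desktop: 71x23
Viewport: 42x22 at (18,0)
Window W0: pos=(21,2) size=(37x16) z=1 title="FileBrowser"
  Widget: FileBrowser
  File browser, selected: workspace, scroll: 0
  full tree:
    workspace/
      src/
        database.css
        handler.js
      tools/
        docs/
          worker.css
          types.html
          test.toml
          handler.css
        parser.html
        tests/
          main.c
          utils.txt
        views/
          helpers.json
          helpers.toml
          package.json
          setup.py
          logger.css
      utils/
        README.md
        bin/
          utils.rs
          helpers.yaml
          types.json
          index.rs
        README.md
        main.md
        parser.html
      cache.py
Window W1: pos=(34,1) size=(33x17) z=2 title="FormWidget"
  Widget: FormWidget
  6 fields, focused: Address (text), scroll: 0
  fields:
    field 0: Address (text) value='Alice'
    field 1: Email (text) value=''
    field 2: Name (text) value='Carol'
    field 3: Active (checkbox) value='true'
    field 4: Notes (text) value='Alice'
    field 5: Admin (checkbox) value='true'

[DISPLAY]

                                          
                ┏━━━━━━━━━━━━━━━━━━━━━━━━━
   ┏━━━━━━━━━━━━┃ FormWidget              
   ┃ FileBrowser┠─────────────────────────
   ┠────────────┃> Address:    [Alice     
   ┃> [-] worksp┃  Email:      [          
   ┃    [+] src/┃  Name:       [Carol     
   ┃    [+] tool┃  Active:     [x]        
   ┃    [+] util┃  Notes:      [Alice     
   ┃    cache.py┃  Admin:      [x]        
   ┃            ┃                         
   ┃            ┃                         
   ┃            ┃                         
   ┃            ┃                         
   ┃            ┃                         
   ┃            ┃                         
   ┃            ┃                         
   ┗━━━━━━━━━━━━┗━━━━━━━━━━━━━━━━━━━━━━━━━
                                          
                                          
                                          
                                          


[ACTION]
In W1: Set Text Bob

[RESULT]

                                          
                ┏━━━━━━━━━━━━━━━━━━━━━━━━━
   ┏━━━━━━━━━━━━┃ FormWidget              
   ┃ FileBrowser┠─────────────────────────
   ┠────────────┃> Address:    [Bob       
   ┃> [-] worksp┃  Email:      [          
   ┃    [+] src/┃  Name:       [Carol     
   ┃    [+] tool┃  Active:     [x]        
   ┃    [+] util┃  Notes:      [Alice     
   ┃    cache.py┃  Admin:      [x]        
   ┃            ┃                         
   ┃            ┃                         
   ┃            ┃                         
   ┃            ┃                         
   ┃            ┃                         
   ┃            ┃                         
   ┃            ┃                         
   ┗━━━━━━━━━━━━┗━━━━━━━━━━━━━━━━━━━━━━━━━
                                          
                                          
                                          
                                          


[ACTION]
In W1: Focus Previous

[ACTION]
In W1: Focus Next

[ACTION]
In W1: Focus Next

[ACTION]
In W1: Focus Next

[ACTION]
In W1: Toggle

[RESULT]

                                          
                ┏━━━━━━━━━━━━━━━━━━━━━━━━━
   ┏━━━━━━━━━━━━┃ FormWidget              
   ┃ FileBrowser┠─────────────────────────
   ┠────────────┃  Address:    [Bob       
   ┃> [-] worksp┃  Email:      [          
   ┃    [+] src/┃> Name:       [Carol     
   ┃    [+] tool┃  Active:     [x]        
   ┃    [+] util┃  Notes:      [Alice     
   ┃    cache.py┃  Admin:      [x]        
   ┃            ┃                         
   ┃            ┃                         
   ┃            ┃                         
   ┃            ┃                         
   ┃            ┃                         
   ┃            ┃                         
   ┃            ┃                         
   ┗━━━━━━━━━━━━┗━━━━━━━━━━━━━━━━━━━━━━━━━
                                          
                                          
                                          
                                          


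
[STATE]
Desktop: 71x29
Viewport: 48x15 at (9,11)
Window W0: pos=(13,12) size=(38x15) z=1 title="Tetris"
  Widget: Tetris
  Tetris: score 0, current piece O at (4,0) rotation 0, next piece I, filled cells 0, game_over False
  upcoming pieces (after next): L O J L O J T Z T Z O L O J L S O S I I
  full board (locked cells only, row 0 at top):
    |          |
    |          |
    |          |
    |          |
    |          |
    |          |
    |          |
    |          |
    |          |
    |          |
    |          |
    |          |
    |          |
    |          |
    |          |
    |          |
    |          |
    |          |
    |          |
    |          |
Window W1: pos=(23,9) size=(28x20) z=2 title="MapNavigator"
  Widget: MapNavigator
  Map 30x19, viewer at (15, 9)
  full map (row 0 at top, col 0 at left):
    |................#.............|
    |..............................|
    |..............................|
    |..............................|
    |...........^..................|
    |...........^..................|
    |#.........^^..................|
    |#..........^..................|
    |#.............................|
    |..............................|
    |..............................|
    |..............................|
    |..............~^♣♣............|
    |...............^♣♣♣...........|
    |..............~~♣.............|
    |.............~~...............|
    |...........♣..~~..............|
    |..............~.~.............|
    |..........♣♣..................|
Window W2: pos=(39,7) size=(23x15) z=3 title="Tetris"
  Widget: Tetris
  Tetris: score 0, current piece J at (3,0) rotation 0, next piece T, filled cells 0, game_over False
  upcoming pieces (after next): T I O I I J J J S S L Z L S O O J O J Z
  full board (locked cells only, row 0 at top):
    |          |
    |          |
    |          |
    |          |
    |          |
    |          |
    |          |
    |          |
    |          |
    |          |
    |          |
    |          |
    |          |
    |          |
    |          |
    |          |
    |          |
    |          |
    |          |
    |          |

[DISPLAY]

              ┠───────────────┃          │ ▒    
    ┏━━━━━━━━━┃...............┃          │▒▒▒   
    ┃ Tetris  ┃...............┃          │      
    ┠─────────┃...............┃          │      
    ┃         ┃.........^.....┃          │      
    ┃         ┃.........^.....┃          │Score:
    ┃         ┃........^^.....┃          │0     
    ┃         ┃.........^.....┃          │      
    ┃         ┃...............┃          │      
    ┃         ┃.............@.┃          │      
    ┃         ┃...............┗━━━━━━━━━━━━━━━━━
    ┃         ┃..........................┃      
    ┃         ┃............~^♣♣..........┃      
    ┃         ┃.............^♣♣♣.........┃      
    ┃         ┃............~~♣...........┃      


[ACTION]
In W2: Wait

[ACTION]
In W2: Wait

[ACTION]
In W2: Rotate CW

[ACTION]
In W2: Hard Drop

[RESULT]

              ┠───────────────┃          │ ▒    
    ┏━━━━━━━━━┃...............┃          │▒▒▒   
    ┃ Tetris  ┃...............┃          │      
    ┠─────────┃...............┃          │      
    ┃         ┃.........^.....┃          │      
    ┃         ┃.........^.....┃          │Score:
    ┃         ┃........^^.....┃          │0     
    ┃         ┃.........^.....┃   ██     │      
    ┃         ┃...............┃   █      │      
    ┃         ┃.............@.┃   █      │      
    ┃         ┃...............┗━━━━━━━━━━━━━━━━━
    ┃         ┃..........................┃      
    ┃         ┃............~^♣♣..........┃      
    ┃         ┃.............^♣♣♣.........┃      
    ┃         ┃............~~♣...........┃      


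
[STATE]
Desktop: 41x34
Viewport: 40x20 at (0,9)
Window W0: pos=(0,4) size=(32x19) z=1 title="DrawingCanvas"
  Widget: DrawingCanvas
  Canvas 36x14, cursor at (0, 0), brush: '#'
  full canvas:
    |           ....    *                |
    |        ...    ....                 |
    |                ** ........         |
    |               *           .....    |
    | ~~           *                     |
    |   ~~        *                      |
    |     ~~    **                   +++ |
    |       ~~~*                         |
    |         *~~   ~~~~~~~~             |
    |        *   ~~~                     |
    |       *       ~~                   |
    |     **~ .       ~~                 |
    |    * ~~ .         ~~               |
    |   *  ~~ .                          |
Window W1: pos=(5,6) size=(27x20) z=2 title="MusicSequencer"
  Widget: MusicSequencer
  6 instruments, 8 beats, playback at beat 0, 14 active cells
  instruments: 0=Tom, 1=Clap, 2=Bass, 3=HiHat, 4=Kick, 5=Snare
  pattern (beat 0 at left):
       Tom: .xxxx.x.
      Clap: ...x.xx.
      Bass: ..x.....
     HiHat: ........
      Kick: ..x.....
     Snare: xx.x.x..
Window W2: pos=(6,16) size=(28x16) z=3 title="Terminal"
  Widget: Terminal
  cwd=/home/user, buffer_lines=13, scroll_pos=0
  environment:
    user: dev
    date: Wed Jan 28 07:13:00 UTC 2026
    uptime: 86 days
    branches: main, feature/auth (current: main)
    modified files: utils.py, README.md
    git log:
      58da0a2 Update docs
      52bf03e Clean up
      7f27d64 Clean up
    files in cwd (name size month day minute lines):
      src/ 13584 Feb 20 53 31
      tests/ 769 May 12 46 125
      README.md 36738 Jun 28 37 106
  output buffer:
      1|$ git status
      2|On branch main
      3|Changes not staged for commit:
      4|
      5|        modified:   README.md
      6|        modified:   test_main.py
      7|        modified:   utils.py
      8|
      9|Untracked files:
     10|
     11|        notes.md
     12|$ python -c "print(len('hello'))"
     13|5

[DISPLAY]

┃    ┃      ▼1234567           ┃        
┃    ┃   Tom·████·█·           ┃        
┃ ~~ ┃  Clap···█·██·           ┃        
┃   ~┃  Bass··█·····           ┃        
┃    ┃ HiHat········           ┃        
┃    ┃  Kick··█·····           ┃        
┃    ┃ Snare██·█·█··           ┃        
┃    ┃┏━━━━━━━━━━━━━━━━━━━━━━━━━━┓      
┃    ┃┃ Terminal                 ┃      
┃    ┃┠──────────────────────────┨      
┃    ┃┃$ git status              ┃      
┃   *┃┃On branch main            ┃      
┃    ┃┃Changes not staged for com┃      
┗━━━━┃┃                          ┃      
     ┃┃        modified:   README┃      
     ┃┃        modified:   test_m┃      
     ┗┃        modified:   utils.┃      
      ┃                          ┃      
      ┃Untracked files:          ┃      
      ┃                          ┃      


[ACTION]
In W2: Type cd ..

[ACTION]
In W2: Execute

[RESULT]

┃    ┃      ▼1234567           ┃        
┃    ┃   Tom·████·█·           ┃        
┃ ~~ ┃  Clap···█·██·           ┃        
┃   ~┃  Bass··█·····           ┃        
┃    ┃ HiHat········           ┃        
┃    ┃  Kick··█·····           ┃        
┃    ┃ Snare██·█·█··           ┃        
┃    ┃┏━━━━━━━━━━━━━━━━━━━━━━━━━━┓      
┃    ┃┃ Terminal                 ┃      
┃    ┃┠──────────────────────────┨      
┃    ┃┃        modified:   README┃      
┃   *┃┃        modified:   test_m┃      
┃    ┃┃        modified:   utils.┃      
┗━━━━┃┃                          ┃      
     ┃┃Untracked files:          ┃      
     ┃┃                          ┃      
     ┗┃        notes.md          ┃      
      ┃$ python -c "print(len('he┃      
      ┃5                         ┃      
      ┃$ cd ..                   ┃      


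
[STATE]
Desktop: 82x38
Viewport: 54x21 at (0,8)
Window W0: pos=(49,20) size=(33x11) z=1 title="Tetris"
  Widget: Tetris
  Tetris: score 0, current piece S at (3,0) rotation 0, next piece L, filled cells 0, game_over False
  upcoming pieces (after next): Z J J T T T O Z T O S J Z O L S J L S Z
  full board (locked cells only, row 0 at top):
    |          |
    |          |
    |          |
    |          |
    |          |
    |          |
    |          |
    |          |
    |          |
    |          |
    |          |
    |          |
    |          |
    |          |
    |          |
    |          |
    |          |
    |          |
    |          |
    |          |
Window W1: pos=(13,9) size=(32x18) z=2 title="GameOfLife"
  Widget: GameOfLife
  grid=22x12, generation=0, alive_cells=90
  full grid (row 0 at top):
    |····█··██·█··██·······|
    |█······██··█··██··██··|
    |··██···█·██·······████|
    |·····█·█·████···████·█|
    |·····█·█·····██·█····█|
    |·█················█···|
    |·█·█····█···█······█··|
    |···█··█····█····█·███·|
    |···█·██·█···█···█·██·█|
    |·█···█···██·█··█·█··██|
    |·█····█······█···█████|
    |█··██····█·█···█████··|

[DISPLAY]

                                                      
             ┏━━━━━━━━━━━━━━━━━━━━━━━━━━━━━━┓         
             ┃ GameOfLife                   ┃         
             ┠──────────────────────────────┨         
             ┃Gen: 0                        ┃         
             ┃····█··██·█··██·······        ┃         
             ┃█······██··█··██··██··        ┃         
             ┃··██···█·██·······████        ┃         
             ┃·····█·█·████···████·█        ┃         
             ┃·····█·█·····██·█····█        ┃         
             ┃·█················█···        ┃         
             ┃·█·█····█···█······█··        ┃         
             ┃···█··█····█····█·███·        ┃    ┏━━━━
             ┃···█·██·█···█···█·██·█        ┃    ┃ Tet
             ┃·█···█···██·█··█·█··██        ┃    ┠────
             ┃·█····█······█···█████        ┃    ┃    
             ┃█··██····█·█···█████··        ┃    ┃    
             ┃                              ┃    ┃    
             ┗━━━━━━━━━━━━━━━━━━━━━━━━━━━━━━┛    ┃    
                                                 ┃    
                                                 ┃    


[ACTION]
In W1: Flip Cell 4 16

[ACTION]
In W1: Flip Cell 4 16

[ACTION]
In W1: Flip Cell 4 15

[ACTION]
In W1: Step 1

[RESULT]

                                                      
             ┏━━━━━━━━━━━━━━━━━━━━━━━━━━━━━━┓         
             ┃ GameOfLife                   ┃         
             ┠──────────────────────────────┨         
             ┃Gen: 1                        ┃         
             ┃·······███···███······        ┃         
             ┃···█··█····█·███··█···        ┃         
             ┃·······█····█··██····█        ┃         
             ┃····█··█·█·████·█····█        ┃         
             ┃········█·███████··██·        ┃         
             ┃··█··········███······        ┃         
             ┃·················█··█·        ┃         
             ┃···█·██····██·········        ┃    ┏━━━━
             ┃··█··███·██·█··██····█        ┃    ┃ Tet
             ┃··█·██·█·█·███········        ┃    ┠────
             ┃███·██···█·██·██·····█        ┃    ┃    
             ┃················█·····        ┃    ┃    
             ┃                              ┃    ┃    
             ┗━━━━━━━━━━━━━━━━━━━━━━━━━━━━━━┛    ┃    
                                                 ┃    
                                                 ┃    


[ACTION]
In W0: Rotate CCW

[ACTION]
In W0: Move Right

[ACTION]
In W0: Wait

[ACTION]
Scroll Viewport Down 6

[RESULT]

             ┃···█··█····█·███··█···        ┃         
             ┃·······█····█··██····█        ┃         
             ┃····█··█·█·████·█····█        ┃         
             ┃········█·███████··██·        ┃         
             ┃··█··········███······        ┃         
             ┃·················█··█·        ┃         
             ┃···█·██····██·········        ┃    ┏━━━━
             ┃··█··███·██·█··██····█        ┃    ┃ Tet
             ┃··█·██·█·█·███········        ┃    ┠────
             ┃███·██···█·██·██·····█        ┃    ┃    
             ┃················█·····        ┃    ┃    
             ┃                              ┃    ┃    
             ┗━━━━━━━━━━━━━━━━━━━━━━━━━━━━━━┛    ┃    
                                                 ┃    
                                                 ┃    
                                                 ┃    
                                                 ┗━━━━
                                                      
                                                      
                                                      
                                                      


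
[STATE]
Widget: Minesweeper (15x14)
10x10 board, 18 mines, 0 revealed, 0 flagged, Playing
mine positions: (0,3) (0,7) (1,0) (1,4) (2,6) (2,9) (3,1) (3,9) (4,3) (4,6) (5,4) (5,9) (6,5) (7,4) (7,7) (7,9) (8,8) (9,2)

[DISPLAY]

■■■■■■■■■■     
■■■■■■■■■■     
■■■■■■■■■■     
■■■■■■■■■■     
■■■■■■■■■■     
■■■■■■■■■■     
■■■■■■■■■■     
■■■■■■■■■■     
■■■■■■■■■■     
■■■■■■■■■■     
               
               
               
               


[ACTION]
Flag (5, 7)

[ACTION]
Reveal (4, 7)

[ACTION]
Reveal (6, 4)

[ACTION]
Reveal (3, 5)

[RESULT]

■■■■■■■■■■     
■■■■■■■■■■     
■■■■■■■■■■     
■■■■■2■■■■     
■■■■■■■1■■     
■■■■■■■⚑■■     
■■■■3■■■■■     
■■■■■■■■■■     
■■■■■■■■■■     
■■■■■■■■■■     
               
               
               
               


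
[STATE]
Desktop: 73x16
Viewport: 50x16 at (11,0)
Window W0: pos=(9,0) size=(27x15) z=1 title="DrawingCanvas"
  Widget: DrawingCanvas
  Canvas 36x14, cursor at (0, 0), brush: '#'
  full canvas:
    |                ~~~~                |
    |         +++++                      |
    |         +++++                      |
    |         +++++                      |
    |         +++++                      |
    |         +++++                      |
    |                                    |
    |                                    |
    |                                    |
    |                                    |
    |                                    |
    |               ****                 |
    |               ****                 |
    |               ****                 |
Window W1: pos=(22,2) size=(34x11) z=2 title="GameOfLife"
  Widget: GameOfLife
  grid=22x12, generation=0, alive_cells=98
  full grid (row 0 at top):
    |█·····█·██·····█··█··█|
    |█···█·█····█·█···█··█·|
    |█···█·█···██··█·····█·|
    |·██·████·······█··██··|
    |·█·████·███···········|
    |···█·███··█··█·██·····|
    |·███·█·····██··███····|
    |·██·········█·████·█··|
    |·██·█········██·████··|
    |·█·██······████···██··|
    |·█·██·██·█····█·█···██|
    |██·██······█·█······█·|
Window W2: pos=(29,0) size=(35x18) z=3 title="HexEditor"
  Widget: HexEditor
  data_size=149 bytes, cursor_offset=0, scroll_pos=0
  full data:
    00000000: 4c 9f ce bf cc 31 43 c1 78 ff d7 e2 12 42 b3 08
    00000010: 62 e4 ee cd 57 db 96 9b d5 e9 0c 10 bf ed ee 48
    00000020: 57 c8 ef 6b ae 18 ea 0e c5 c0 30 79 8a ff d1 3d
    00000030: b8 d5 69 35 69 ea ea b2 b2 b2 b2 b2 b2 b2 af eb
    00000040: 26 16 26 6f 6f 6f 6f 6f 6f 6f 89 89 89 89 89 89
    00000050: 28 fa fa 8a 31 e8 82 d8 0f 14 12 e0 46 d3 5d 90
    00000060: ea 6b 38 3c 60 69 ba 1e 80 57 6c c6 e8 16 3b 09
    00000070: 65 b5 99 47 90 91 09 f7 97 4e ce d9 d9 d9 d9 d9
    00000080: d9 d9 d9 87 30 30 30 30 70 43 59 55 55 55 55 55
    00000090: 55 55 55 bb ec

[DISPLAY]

━━━━━━━━━━━━━━━━━━┏━━━━━━━━━━━━━━━━━━━━━━━━━━━━━━━
DrawingCanvas     ┃ HexEditor                     
───────────┏━━━━━━┠───────────────────────────────
           ┃ GameO┃00000000  4C 9f ce bf cc 31 43 
        +++┠──────┃00000010  62 e4 ee cd 57 db 96 
        +++┃Gen: 0┃00000020  57 c8 ef 6b ae 18 ea 
        +++┃·██·██┃00000030  b8 d5 69 35 69 ea ea 
        +++┃·█·███┃00000040  26 16 26 6f 6f 6f 6f 
        +++┃···█·█┃00000050  28 fa fa 8a 31 e8 82 
           ┃·███·█┃00000060  ea 6b 38 3c 60 69 ba 
           ┃·██···┃00000070  65 b5 99 47 90 91 09 
           ┃·██·█·┃00000080  d9 d9 d9 87 30 30 30 
           ┗━━━━━━┃00000090  55 55 55 bb ec       
                  ┃                               
━━━━━━━━━━━━━━━━━━┃                               
                  ┃                               


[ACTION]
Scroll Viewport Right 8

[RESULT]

━━━━━━━━━━┏━━━━━━━━━━━━━━━━━━━━━━━━━━━━━━━━━┓     
anvas     ┃ HexEditor                       ┃     
───┏━━━━━━┠─────────────────────────────────┨     
   ┃ GameO┃00000000  4C 9f ce bf cc 31 43 c1┃     
+++┠──────┃00000010  62 e4 ee cd 57 db 96 9b┃     
+++┃Gen: 0┃00000020  57 c8 ef 6b ae 18 ea 0e┃     
+++┃·██·██┃00000030  b8 d5 69 35 69 ea ea b2┃     
+++┃·█·███┃00000040  26 16 26 6f 6f 6f 6f 6f┃     
+++┃···█·█┃00000050  28 fa fa 8a 31 e8 82 d8┃     
   ┃·███·█┃00000060  ea 6b 38 3c 60 69 ba 1e┃     
   ┃·██···┃00000070  65 b5 99 47 90 91 09 f7┃     
   ┃·██·█·┃00000080  d9 d9 d9 87 30 30 30 30┃     
   ┗━━━━━━┃00000090  55 55 55 bb ec         ┃     
          ┃                                 ┃     
━━━━━━━━━━┃                                 ┃     
          ┃                                 ┃     


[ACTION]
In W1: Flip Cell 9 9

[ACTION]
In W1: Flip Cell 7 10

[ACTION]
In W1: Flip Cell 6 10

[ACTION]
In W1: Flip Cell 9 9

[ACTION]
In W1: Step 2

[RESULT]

━━━━━━━━━━┏━━━━━━━━━━━━━━━━━━━━━━━━━━━━━━━━━┓     
anvas     ┃ HexEditor                       ┃     
───┏━━━━━━┠─────────────────────────────────┨     
   ┃ GameO┃00000000  4C 9f ce bf cc 31 43 c1┃     
+++┠──────┃00000010  62 e4 ee cd 57 db 96 9b┃     
+++┃Gen: 2┃00000020  57 c8 ef 6b ae 18 ea 0e┃     
+++┃█·█···┃00000030  b8 d5 69 35 69 ea ea b2┃     
+++┃······┃00000040  26 16 26 6f 6f 6f 6f 6f┃     
+++┃██····┃00000050  28 fa fa 8a 31 e8 82 d8┃     
   ┃███·█·┃00000060  ea 6b 38 3c 60 69 ba 1e┃     
   ┃██·███┃00000070  65 b5 99 47 90 91 09 f7┃     
   ┃█·····┃00000080  d9 d9 d9 87 30 30 30 30┃     
   ┗━━━━━━┃00000090  55 55 55 bb ec         ┃     
          ┃                                 ┃     
━━━━━━━━━━┃                                 ┃     
          ┃                                 ┃     


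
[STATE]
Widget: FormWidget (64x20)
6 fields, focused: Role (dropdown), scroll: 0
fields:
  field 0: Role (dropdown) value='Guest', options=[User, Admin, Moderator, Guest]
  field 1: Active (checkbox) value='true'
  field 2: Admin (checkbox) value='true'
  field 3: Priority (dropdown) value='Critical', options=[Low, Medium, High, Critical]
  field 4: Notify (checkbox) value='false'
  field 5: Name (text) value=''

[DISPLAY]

> Role:       [Guest                                          ▼]
  Active:     [x]                                               
  Admin:      [x]                                               
  Priority:   [Critical                                       ▼]
  Notify:     [ ]                                               
  Name:       [                                                ]
                                                                
                                                                
                                                                
                                                                
                                                                
                                                                
                                                                
                                                                
                                                                
                                                                
                                                                
                                                                
                                                                
                                                                


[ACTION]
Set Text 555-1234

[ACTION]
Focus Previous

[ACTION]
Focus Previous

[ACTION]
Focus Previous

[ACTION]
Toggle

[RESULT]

  Role:       [Guest                                          ▼]
  Active:     [x]                                               
  Admin:      [x]                                               
> Priority:   [Critical                                       ▼]
  Notify:     [ ]                                               
  Name:       [                                                ]
                                                                
                                                                
                                                                
                                                                
                                                                
                                                                
                                                                
                                                                
                                                                
                                                                
                                                                
                                                                
                                                                
                                                                


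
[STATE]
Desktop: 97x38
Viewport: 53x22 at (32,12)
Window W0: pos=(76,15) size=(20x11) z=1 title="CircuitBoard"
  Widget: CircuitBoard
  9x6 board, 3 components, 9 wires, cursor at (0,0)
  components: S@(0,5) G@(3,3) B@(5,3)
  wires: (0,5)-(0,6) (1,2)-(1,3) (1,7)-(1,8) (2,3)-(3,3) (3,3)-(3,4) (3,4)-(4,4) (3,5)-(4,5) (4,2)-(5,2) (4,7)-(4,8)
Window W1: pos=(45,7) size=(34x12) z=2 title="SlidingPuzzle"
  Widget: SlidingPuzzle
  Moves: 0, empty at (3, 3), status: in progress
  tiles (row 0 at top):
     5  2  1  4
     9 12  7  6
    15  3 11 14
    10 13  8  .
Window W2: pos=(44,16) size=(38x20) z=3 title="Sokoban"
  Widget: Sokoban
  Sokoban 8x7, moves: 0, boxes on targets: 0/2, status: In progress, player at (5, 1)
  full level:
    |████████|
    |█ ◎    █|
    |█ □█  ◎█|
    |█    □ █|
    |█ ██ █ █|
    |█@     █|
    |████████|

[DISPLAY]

             ┃├────┼────┼────┼────┤           ┃      
             ┃│  9 │ 12 │  7 │  6 │           ┃      
             ┃├────┼────┼────┼────┤           ┃      
             ┃│ 15 │  3 │ 11 │ 14 │           ┃━━━━━━
            ┏━━━━━━━━━━━━━━━━━━━━━━━━━━━━━━━━━━━━┓uit
            ┃ Sokoban                            ┃───
            ┠────────────────────────────────────┨1 2
            ┃████████                            ┃]  
            ┃█ ◎    █                            ┃   
            ┃█ □█  ◎█                            ┃   
            ┃█    □ █                            ┃   
            ┃█ ██ █ █                            ┃   
            ┃█@     █                            ┃   
            ┃████████                            ┃━━━
            ┃Moves: 0  0/2                       ┃   
            ┃                                    ┃   
            ┃                                    ┃   
            ┃                                    ┃   
            ┃                                    ┃   
            ┃                                    ┃   
            ┃                                    ┃   
            ┃                                    ┃   


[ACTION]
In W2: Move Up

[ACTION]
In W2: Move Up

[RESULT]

             ┃├────┼────┼────┼────┤           ┃      
             ┃│  9 │ 12 │  7 │  6 │           ┃      
             ┃├────┼────┼────┼────┤           ┃      
             ┃│ 15 │  3 │ 11 │ 14 │           ┃━━━━━━
            ┏━━━━━━━━━━━━━━━━━━━━━━━━━━━━━━━━━━━━┓uit
            ┃ Sokoban                            ┃───
            ┠────────────────────────────────────┨1 2
            ┃████████                            ┃]  
            ┃█ ◎    █                            ┃   
            ┃█ □█  ◎█                            ┃   
            ┃█@   □ █                            ┃   
            ┃█ ██ █ █                            ┃   
            ┃█      █                            ┃   
            ┃████████                            ┃━━━
            ┃Moves: 2  0/2                       ┃   
            ┃                                    ┃   
            ┃                                    ┃   
            ┃                                    ┃   
            ┃                                    ┃   
            ┃                                    ┃   
            ┃                                    ┃   
            ┃                                    ┃   


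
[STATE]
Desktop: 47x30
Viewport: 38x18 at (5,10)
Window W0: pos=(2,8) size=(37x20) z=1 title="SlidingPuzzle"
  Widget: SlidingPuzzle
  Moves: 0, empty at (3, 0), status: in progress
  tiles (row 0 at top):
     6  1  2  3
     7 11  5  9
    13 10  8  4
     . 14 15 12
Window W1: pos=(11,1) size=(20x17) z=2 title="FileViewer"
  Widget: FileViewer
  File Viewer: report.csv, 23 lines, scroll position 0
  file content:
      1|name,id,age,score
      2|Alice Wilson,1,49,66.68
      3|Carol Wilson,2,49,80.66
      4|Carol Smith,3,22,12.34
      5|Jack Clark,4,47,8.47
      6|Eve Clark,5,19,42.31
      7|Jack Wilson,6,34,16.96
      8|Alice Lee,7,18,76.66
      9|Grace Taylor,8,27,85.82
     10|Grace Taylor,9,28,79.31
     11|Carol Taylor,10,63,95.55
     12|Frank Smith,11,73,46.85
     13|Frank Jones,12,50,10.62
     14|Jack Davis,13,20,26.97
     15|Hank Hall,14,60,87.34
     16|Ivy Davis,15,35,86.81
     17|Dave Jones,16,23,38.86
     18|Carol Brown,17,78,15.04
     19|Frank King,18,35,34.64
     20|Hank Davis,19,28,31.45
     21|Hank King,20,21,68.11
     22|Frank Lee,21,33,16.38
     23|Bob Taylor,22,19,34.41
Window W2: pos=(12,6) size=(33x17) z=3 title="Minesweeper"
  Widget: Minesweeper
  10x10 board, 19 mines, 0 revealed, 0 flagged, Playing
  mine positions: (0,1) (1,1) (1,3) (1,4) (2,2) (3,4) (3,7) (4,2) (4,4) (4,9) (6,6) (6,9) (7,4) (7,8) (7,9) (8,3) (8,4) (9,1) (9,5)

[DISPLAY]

──────┃┃■■■■■■■■■■                    
───┬──┃┃■■■■■■■■■■                    
 6 │  ┃┃■■■■■■■■■■                    
───┼──┃┃■■■■■■■■■■                    
 7 │ 1┃┃■■■■■■■■■■                    
───┼──┃┃■■■■■■■■■■                    
13 │ 1┃┃■■■■■■■■■■                    
───┼──┗┃■■■■■■■■■■                    
   │ 14┃■■■■■■■■■■                    
───┴───┃                              
ves: 0 ┃                              
       ┃                              
       ┗━━━━━━━━━━━━━━━━━━━━━━━━━━━━━━
                                 ┃    
                                 ┃    
                                 ┃    
                                 ┃    
━━━━━━━━━━━━━━━━━━━━━━━━━━━━━━━━━┛    


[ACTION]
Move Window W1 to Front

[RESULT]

──────┃Jack Wilson,6,34,░┃            
───┬──┃Alice Lee,7,18,76░┃            
 6 │  ┃Grace Taylor,8,27░┃            
───┼──┃Grace Taylor,9,28░┃            
 7 │ 1┃Carol Taylor,10,6░┃            
───┼──┃Frank Smith,11,73░┃            
13 │ 1┃Frank Jones,12,50▼┃            
───┼──┗━━━━━━━━━━━━━━━━━━┛            
   │ 14┃■■■■■■■■■■                    
───┴───┃                              
ves: 0 ┃                              
       ┃                              
       ┗━━━━━━━━━━━━━━━━━━━━━━━━━━━━━━
                                 ┃    
                                 ┃    
                                 ┃    
                                 ┃    
━━━━━━━━━━━━━━━━━━━━━━━━━━━━━━━━━┛    


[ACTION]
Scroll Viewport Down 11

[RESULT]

 6 │  ┃Grace Taylor,8,27░┃            
───┼──┃Grace Taylor,9,28░┃            
 7 │ 1┃Carol Taylor,10,6░┃            
───┼──┃Frank Smith,11,73░┃            
13 │ 1┃Frank Jones,12,50▼┃            
───┼──┗━━━━━━━━━━━━━━━━━━┛            
   │ 14┃■■■■■■■■■■                    
───┴───┃                              
ves: 0 ┃                              
       ┃                              
       ┗━━━━━━━━━━━━━━━━━━━━━━━━━━━━━━
                                 ┃    
                                 ┃    
                                 ┃    
                                 ┃    
━━━━━━━━━━━━━━━━━━━━━━━━━━━━━━━━━┛    
                                      
                                      


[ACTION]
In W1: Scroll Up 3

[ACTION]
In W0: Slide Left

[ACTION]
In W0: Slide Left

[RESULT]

 6 │  ┃Grace Taylor,8,27░┃            
───┼──┃Grace Taylor,9,28░┃            
 7 │ 1┃Carol Taylor,10,6░┃            
───┼──┃Frank Smith,11,73░┃            
13 │ 1┃Frank Jones,12,50▼┃            
───┼──┗━━━━━━━━━━━━━━━━━━┛            
14 │ 15┃■■■■■■■■■■                    
───┴───┃                              
ves: 2 ┃                              
       ┃                              
       ┗━━━━━━━━━━━━━━━━━━━━━━━━━━━━━━
                                 ┃    
                                 ┃    
                                 ┃    
                                 ┃    
━━━━━━━━━━━━━━━━━━━━━━━━━━━━━━━━━┛    
                                      
                                      
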